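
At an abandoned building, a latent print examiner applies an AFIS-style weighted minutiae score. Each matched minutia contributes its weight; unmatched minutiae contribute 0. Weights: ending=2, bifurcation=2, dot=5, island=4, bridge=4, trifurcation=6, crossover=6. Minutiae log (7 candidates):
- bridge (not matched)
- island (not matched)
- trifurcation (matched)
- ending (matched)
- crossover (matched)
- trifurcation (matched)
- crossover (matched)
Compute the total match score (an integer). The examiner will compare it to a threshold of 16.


Weighted minutiae match score:
  bridge: not matched, +0
  island: not matched, +0
  trifurcation: matched, +6 (running total 6)
  ending: matched, +2 (running total 8)
  crossover: matched, +6 (running total 14)
  trifurcation: matched, +6 (running total 20)
  crossover: matched, +6 (running total 26)
Total score = 26
Threshold = 16; verdict = identification

26


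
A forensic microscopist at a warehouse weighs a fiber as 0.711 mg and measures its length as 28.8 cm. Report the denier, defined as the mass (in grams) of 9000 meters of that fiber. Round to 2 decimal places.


Denier calculation:
Mass in grams = 0.711 mg / 1000 = 0.000711 g
Length in meters = 28.8 cm / 100 = 0.288 m
Linear density = mass / length = 0.000711 / 0.288 = 0.00246875 g/m
Denier = (g/m) * 9000 = 0.00246875 * 9000 = 22.22

22.22


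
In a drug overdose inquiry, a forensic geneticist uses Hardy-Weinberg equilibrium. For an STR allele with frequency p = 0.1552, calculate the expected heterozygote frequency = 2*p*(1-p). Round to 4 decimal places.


Hardy-Weinberg heterozygote frequency:
q = 1 - p = 1 - 0.1552 = 0.8448
2pq = 2 * 0.1552 * 0.8448 = 0.2622

0.2622


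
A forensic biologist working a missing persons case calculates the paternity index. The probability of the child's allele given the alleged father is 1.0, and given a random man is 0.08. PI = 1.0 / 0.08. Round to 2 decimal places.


Paternity Index calculation:
PI = P(allele|father) / P(allele|random)
PI = 1.0 / 0.08
PI = 12.50

12.50


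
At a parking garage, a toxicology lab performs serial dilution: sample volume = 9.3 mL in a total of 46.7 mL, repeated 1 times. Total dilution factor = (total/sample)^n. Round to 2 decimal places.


Dilution factor calculation:
Single dilution = V_total / V_sample = 46.7 / 9.3 ≈ 5.021505
Number of dilutions = 1
Total DF = (46.7 / 9.3)^1 (full precision, rounded at the end) = 5.02

5.02


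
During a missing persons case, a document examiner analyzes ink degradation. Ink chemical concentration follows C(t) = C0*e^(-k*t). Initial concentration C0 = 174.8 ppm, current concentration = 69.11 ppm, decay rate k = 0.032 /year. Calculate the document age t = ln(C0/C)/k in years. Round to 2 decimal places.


Document age estimation:
C0/C = 174.8 / 69.11 = 2.529301
ln(C0/C) = 0.927943
t = 0.927943 / 0.032 = 29.00 years

29.00


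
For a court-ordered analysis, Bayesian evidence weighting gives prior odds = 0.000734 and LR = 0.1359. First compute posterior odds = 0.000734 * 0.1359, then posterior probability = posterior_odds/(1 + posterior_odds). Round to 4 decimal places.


Bayesian evidence evaluation:
Posterior odds = prior_odds * LR = 0.000734 * 0.1359 = 0.0000997506
Posterior probability = posterior_odds / (1 + posterior_odds)
= 0.0000997506 / (1 + 0.0000997506)
= 0.0000997506 / 1.0000997506
= 0.0001

0.0001


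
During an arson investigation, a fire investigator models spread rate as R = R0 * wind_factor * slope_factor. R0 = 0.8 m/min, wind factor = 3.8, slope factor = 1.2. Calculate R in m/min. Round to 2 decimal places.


Fire spread rate calculation:
R = R0 * wind_factor * slope_factor
= 0.8 * 3.8 * 1.2
= 3.04 * 1.2
= 3.65 m/min

3.65


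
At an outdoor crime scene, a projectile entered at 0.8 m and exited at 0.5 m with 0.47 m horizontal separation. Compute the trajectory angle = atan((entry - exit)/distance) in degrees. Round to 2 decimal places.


Bullet trajectory angle:
Height difference = 0.8 - 0.5 = 0.3 m
angle = atan(0.3 / 0.47)
angle = atan(0.638298)
angle = 32.55 degrees

32.55


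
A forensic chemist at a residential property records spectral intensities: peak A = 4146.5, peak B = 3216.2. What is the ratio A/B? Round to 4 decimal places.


Spectral peak ratio:
Peak A = 4146.5 counts
Peak B = 3216.2 counts
Ratio = 4146.5 / 3216.2 = 1.2893

1.2893


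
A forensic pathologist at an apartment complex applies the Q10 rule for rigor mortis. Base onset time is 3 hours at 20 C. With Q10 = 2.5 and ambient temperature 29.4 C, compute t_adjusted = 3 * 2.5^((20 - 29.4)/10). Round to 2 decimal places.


Rigor mortis time adjustment:
Exponent = (T_ref - T_actual) / 10 = (20 - 29.4) / 10 = -0.94
Q10 factor = 2.5^-0.94 = 0.42261
t_adjusted = 3 * 0.42261 = 1.27 hours

1.27


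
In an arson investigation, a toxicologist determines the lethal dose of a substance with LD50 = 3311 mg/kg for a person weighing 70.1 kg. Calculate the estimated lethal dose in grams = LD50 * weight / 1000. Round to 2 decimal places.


Lethal dose calculation:
Lethal dose = LD50 * body_weight / 1000
= 3311 * 70.1 / 1000
= 232101.1 / 1000
= 232.10 g

232.10


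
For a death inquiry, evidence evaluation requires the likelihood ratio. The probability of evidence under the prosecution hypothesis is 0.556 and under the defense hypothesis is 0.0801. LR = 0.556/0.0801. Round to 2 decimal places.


Likelihood ratio calculation:
LR = P(E|Hp) / P(E|Hd)
LR = 0.556 / 0.0801
LR = 6.94

6.94


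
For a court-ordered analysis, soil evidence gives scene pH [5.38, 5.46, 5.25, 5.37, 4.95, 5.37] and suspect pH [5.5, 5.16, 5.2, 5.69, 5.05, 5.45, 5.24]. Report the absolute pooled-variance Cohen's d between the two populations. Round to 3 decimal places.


Pooled-variance Cohen's d for soil pH comparison:
Scene mean = 31.78 / 6 = 5.296667
Suspect mean = 37.29 / 7 = 5.327143
Scene sample variance s_s^2 = 0.033347
Suspect sample variance s_c^2 = 0.050857
Pooled variance = ((n_s-1)*s_s^2 + (n_c-1)*s_c^2) / (n_s + n_c - 2) = 0.042898
Pooled SD = sqrt(0.042898) = 0.207118
Mean difference = -0.030476
|d| = |-0.030476| / 0.207118 = 0.147

0.147


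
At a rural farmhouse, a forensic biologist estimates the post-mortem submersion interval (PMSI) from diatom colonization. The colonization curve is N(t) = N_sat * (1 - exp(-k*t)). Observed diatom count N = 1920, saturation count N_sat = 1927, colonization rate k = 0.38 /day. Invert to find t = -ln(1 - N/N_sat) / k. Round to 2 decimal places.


PMSI from diatom colonization curve:
N / N_sat = 1920 / 1927 = 0.996367
1 - N/N_sat = 0.003633
ln(1 - N/N_sat) = -5.617697
t = -ln(1 - N/N_sat) / k = -(-5.617697) / 0.38 = 14.78 days

14.78


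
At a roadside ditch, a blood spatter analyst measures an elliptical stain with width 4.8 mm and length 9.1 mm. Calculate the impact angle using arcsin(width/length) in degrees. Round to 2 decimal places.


Blood spatter impact angle calculation:
width / length = 4.8 / 9.1 = 0.527473
angle = arcsin(0.527473)
angle = 31.83 degrees

31.83


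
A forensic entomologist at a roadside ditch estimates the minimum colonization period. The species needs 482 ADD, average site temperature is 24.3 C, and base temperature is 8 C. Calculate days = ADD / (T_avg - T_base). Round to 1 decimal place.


Insect development time:
Effective temperature = avg_temp - T_base = 24.3 - 8 = 16.3 C
Days = ADD / effective_temp = 482 / 16.3 = 29.6 days

29.6


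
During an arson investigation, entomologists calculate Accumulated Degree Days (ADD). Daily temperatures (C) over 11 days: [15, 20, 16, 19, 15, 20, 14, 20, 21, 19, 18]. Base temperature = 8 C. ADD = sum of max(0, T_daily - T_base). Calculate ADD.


Computing ADD day by day:
Day 1: max(0, 15 - 8) = 7
Day 2: max(0, 20 - 8) = 12
Day 3: max(0, 16 - 8) = 8
Day 4: max(0, 19 - 8) = 11
Day 5: max(0, 15 - 8) = 7
Day 6: max(0, 20 - 8) = 12
Day 7: max(0, 14 - 8) = 6
Day 8: max(0, 20 - 8) = 12
Day 9: max(0, 21 - 8) = 13
Day 10: max(0, 19 - 8) = 11
Day 11: max(0, 18 - 8) = 10
Total ADD = 109

109


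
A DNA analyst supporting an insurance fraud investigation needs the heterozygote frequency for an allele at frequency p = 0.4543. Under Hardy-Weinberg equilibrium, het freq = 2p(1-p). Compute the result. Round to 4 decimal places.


Hardy-Weinberg heterozygote frequency:
q = 1 - p = 1 - 0.4543 = 0.5457
2pq = 2 * 0.4543 * 0.5457 = 0.4958

0.4958


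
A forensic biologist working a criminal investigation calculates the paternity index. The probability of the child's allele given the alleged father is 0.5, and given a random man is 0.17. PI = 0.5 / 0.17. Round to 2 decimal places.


Paternity Index calculation:
PI = P(allele|father) / P(allele|random)
PI = 0.5 / 0.17
PI = 2.94

2.94


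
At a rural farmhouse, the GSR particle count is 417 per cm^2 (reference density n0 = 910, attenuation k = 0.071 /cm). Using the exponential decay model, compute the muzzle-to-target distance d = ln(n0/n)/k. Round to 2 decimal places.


GSR distance calculation:
n0/n = 910 / 417 = 2.182254
ln(n0/n) = 0.780358
d = 0.780358 / 0.071 = 10.99 cm

10.99


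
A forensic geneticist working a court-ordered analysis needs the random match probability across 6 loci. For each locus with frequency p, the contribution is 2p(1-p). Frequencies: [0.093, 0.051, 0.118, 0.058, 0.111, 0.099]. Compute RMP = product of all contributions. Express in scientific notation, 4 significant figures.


Computing RMP for 6 loci:
Locus 1: 2 * 0.093 * 0.907 = 0.168702
Locus 2: 2 * 0.051 * 0.949 = 0.096798
Locus 3: 2 * 0.118 * 0.882 = 0.208152
Locus 4: 2 * 0.058 * 0.942 = 0.109272
Locus 5: 2 * 0.111 * 0.889 = 0.197358
Locus 6: 2 * 0.099 * 0.901 = 0.178398
RMP = 1.308e-05

1.308e-05


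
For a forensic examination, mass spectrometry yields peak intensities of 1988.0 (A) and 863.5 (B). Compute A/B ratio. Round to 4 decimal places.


Spectral peak ratio:
Peak A = 1988.0 counts
Peak B = 863.5 counts
Ratio = 1988.0 / 863.5 = 2.3023

2.3023


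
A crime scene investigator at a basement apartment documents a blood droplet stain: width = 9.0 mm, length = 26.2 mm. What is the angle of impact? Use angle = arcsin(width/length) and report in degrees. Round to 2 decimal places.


Blood spatter impact angle calculation:
width / length = 9.0 / 26.2 = 0.343511
angle = arcsin(0.343511)
angle = 20.09 degrees

20.09


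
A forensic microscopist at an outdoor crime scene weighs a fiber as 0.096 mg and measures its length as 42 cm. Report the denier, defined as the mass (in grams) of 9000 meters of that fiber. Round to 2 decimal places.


Denier calculation:
Mass in grams = 0.096 mg / 1000 = 0.000096 g
Length in meters = 42 cm / 100 = 0.42 m
Linear density = mass / length = 0.000096 / 0.42 = 0.00022857 g/m
Denier = (g/m) * 9000 = 0.00022857 * 9000 = 2.06

2.06


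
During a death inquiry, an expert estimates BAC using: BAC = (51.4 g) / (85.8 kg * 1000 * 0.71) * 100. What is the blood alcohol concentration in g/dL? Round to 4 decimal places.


Applying the Widmark formula:
BAC = (dose_g / (body_wt * 1000 * r)) * 100
Denominator = 85.8 * 1000 * 0.71 = 60918
BAC = (51.4 / 60918) * 100
BAC = 0.0844 g/dL

0.0844


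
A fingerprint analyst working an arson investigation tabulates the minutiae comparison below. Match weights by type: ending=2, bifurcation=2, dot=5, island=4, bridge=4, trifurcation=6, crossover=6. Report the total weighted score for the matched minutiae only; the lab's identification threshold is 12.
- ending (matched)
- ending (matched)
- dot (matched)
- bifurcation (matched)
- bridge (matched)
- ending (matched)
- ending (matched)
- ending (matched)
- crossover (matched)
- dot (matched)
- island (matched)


Weighted minutiae match score:
  ending: matched, +2 (running total 2)
  ending: matched, +2 (running total 4)
  dot: matched, +5 (running total 9)
  bifurcation: matched, +2 (running total 11)
  bridge: matched, +4 (running total 15)
  ending: matched, +2 (running total 17)
  ending: matched, +2 (running total 19)
  ending: matched, +2 (running total 21)
  crossover: matched, +6 (running total 27)
  dot: matched, +5 (running total 32)
  island: matched, +4 (running total 36)
Total score = 36
Threshold = 12; verdict = identification

36


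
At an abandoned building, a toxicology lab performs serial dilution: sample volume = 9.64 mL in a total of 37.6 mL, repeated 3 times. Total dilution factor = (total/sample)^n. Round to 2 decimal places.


Dilution factor calculation:
Single dilution = V_total / V_sample = 37.6 / 9.64 ≈ 3.900415
Number of dilutions = 3
Total DF = (37.6 / 9.64)^3 (full precision, rounded at the end) = 59.34

59.34


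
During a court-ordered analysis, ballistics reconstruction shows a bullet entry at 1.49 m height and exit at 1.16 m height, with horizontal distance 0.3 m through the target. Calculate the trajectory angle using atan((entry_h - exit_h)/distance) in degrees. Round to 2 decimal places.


Bullet trajectory angle:
Height difference = 1.49 - 1.16 = 0.33 m
angle = atan(0.33 / 0.3)
angle = atan(1.1)
angle = 47.73 degrees

47.73


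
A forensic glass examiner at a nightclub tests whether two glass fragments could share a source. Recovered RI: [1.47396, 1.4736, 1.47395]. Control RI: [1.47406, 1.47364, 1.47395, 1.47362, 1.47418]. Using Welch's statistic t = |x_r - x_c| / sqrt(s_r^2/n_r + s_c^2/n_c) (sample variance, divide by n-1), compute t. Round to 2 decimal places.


Welch's t-criterion for glass RI comparison:
Recovered mean = sum / n_r = 4.42151 / 3 = 1.4738367
Control mean = sum / n_c = 7.36945 / 5 = 1.47389
Recovered sample variance s_r^2 = 4.20333e-08
Control sample variance s_c^2 = 6.3e-08
Welch SE (unpooled) = sqrt(s_r^2/n_r + s_c^2/n_c) = sqrt(1.40111e-08 + 1.26e-08) = sqrt(2.66111e-08) = 0.000163129
|mean_r - mean_c| = 5.33333e-05
t = 5.33333e-05 / 0.000163129 = 0.33

0.33


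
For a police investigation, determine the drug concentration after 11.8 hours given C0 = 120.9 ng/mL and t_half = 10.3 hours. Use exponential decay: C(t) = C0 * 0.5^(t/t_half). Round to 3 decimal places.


Drug concentration decay:
Number of half-lives = t / t_half = 11.8 / 10.3 = 1.145631
Decay factor = 0.5^1.145631 = 0.45199196
C(t) = 120.9 * 0.45199196 = 54.646 ng/mL

54.646


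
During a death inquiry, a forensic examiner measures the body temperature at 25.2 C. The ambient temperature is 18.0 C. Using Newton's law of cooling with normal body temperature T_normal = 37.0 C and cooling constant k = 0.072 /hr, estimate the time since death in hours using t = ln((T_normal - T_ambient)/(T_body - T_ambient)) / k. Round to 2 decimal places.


Using Newton's law of cooling:
t = ln((T_normal - T_ambient) / (T_body - T_ambient)) / k
T_normal - T_ambient = 19.0
T_body - T_ambient = 7.2
Ratio = 2.638889
ln(ratio) = 0.970358
t = 0.970358 / 0.072 = 13.48 hours

13.48


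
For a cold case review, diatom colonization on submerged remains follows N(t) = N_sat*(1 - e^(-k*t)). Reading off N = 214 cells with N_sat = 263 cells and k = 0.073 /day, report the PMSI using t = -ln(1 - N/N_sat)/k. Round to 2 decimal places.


PMSI from diatom colonization curve:
N / N_sat = 214 / 263 = 0.813688
1 - N/N_sat = 0.186312
ln(1 - N/N_sat) = -1.680333
t = -ln(1 - N/N_sat) / k = -(-1.680333) / 0.073 = 23.02 days

23.02


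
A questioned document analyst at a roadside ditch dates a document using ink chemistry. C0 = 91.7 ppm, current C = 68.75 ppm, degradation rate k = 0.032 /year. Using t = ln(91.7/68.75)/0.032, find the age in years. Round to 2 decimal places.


Document age estimation:
C0/C = 91.7 / 68.75 = 1.333818
ln(C0/C) = 0.288046
t = 0.288046 / 0.032 = 9.00 years

9.00


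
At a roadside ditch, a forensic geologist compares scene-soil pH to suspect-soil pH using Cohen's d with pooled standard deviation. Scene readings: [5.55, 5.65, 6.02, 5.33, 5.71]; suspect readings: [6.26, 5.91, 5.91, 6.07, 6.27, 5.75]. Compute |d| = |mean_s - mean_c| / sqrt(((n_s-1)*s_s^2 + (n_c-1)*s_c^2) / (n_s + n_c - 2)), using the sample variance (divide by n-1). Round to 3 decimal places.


Pooled-variance Cohen's d for soil pH comparison:
Scene mean = 28.26 / 5 = 5.652
Suspect mean = 36.17 / 6 = 6.028333
Scene sample variance s_s^2 = 0.06322
Suspect sample variance s_c^2 = 0.043857
Pooled variance = ((n_s-1)*s_s^2 + (n_c-1)*s_c^2) / (n_s + n_c - 2) = 0.052463
Pooled SD = sqrt(0.052463) = 0.229048
Mean difference = -0.376333
|d| = |-0.376333| / 0.229048 = 1.643

1.643


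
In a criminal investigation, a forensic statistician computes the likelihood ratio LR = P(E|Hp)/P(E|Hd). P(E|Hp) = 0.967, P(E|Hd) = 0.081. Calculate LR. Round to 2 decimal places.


Likelihood ratio calculation:
LR = P(E|Hp) / P(E|Hd)
LR = 0.967 / 0.081
LR = 11.94

11.94


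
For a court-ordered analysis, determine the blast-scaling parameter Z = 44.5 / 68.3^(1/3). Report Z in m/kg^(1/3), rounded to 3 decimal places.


Scaled distance calculation:
W^(1/3) = 68.3^(1/3) = 4.087649
Z = R / W^(1/3) = 44.5 / 4.087649
Z = 10.886 m/kg^(1/3)

10.886


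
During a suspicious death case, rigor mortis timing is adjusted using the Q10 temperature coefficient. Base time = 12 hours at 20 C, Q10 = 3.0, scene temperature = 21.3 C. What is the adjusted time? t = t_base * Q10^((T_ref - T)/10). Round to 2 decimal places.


Rigor mortis time adjustment:
Exponent = (T_ref - T_actual) / 10 = (20 - 21.3) / 10 = -0.13
Q10 factor = 3.0^-0.13 = 0.86691
t_adjusted = 12 * 0.86691 = 10.40 hours

10.40


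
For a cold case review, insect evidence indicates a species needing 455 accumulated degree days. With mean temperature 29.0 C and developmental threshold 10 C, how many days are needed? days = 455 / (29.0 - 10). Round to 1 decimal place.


Insect development time:
Effective temperature = avg_temp - T_base = 29.0 - 10 = 19.0 C
Days = ADD / effective_temp = 455 / 19.0 = 23.9 days

23.9


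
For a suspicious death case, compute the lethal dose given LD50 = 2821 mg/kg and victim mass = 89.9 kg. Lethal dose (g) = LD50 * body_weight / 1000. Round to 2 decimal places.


Lethal dose calculation:
Lethal dose = LD50 * body_weight / 1000
= 2821 * 89.9 / 1000
= 253607.9 / 1000
= 253.61 g

253.61


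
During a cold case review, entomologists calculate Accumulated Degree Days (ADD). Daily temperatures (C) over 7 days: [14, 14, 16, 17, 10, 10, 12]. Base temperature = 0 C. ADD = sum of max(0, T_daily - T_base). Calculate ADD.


Computing ADD day by day:
Day 1: max(0, 14 - 0) = 14
Day 2: max(0, 14 - 0) = 14
Day 3: max(0, 16 - 0) = 16
Day 4: max(0, 17 - 0) = 17
Day 5: max(0, 10 - 0) = 10
Day 6: max(0, 10 - 0) = 10
Day 7: max(0, 12 - 0) = 12
Total ADD = 93

93


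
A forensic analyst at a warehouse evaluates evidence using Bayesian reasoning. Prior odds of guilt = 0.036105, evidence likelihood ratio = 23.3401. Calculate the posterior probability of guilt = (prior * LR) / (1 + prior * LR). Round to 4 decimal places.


Bayesian evidence evaluation:
Posterior odds = prior_odds * LR = 0.036105 * 23.3401 = 0.8426943
Posterior probability = posterior_odds / (1 + posterior_odds)
= 0.8426943 / (1 + 0.8426943)
= 0.8426943 / 1.8426943
= 0.4573

0.4573


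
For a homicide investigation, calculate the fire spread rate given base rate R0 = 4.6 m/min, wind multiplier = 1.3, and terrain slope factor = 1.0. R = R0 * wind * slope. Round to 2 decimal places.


Fire spread rate calculation:
R = R0 * wind_factor * slope_factor
= 4.6 * 1.3 * 1.0
= 5.98 * 1.0
= 5.98 m/min

5.98


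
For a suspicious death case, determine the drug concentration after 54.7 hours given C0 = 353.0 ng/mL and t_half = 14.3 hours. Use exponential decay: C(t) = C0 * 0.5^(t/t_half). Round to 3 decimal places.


Drug concentration decay:
Number of half-lives = t / t_half = 54.7 / 14.3 = 3.825175
Decay factor = 0.5^3.825175 = 0.07055172
C(t) = 353.0 * 0.07055172 = 24.905 ng/mL

24.905


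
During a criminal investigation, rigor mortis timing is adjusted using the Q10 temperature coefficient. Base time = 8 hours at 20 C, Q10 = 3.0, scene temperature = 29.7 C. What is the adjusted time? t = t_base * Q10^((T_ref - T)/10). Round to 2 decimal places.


Rigor mortis time adjustment:
Exponent = (T_ref - T_actual) / 10 = (20 - 29.7) / 10 = -0.97
Q10 factor = 3.0^-0.97 = 0.3445
t_adjusted = 8 * 0.3445 = 2.76 hours

2.76


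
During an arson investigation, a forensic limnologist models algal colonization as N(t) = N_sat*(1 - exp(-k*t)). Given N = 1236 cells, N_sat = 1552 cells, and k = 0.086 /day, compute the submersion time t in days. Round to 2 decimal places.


PMSI from diatom colonization curve:
N / N_sat = 1236 / 1552 = 0.796392
1 - N/N_sat = 0.203608
ln(1 - N/N_sat) = -1.591559
t = -ln(1 - N/N_sat) / k = -(-1.591559) / 0.086 = 18.51 days

18.51


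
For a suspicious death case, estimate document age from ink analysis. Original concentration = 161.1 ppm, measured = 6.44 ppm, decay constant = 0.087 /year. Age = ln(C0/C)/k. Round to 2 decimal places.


Document age estimation:
C0/C = 161.1 / 6.44 = 25.015528
ln(C0/C) = 3.219497
t = 3.219497 / 0.087 = 37.01 years

37.01


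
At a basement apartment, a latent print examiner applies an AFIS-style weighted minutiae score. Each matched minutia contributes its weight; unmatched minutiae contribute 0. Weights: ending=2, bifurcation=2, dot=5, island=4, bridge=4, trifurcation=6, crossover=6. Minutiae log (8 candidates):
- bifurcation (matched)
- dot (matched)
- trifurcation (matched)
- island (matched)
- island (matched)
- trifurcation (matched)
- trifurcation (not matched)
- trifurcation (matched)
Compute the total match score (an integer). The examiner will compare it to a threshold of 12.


Weighted minutiae match score:
  bifurcation: matched, +2 (running total 2)
  dot: matched, +5 (running total 7)
  trifurcation: matched, +6 (running total 13)
  island: matched, +4 (running total 17)
  island: matched, +4 (running total 21)
  trifurcation: matched, +6 (running total 27)
  trifurcation: not matched, +0
  trifurcation: matched, +6 (running total 33)
Total score = 33
Threshold = 12; verdict = identification

33


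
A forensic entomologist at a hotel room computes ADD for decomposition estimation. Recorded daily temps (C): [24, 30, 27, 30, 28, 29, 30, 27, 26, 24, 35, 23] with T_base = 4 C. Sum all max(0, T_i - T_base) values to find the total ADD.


Computing ADD day by day:
Day 1: max(0, 24 - 4) = 20
Day 2: max(0, 30 - 4) = 26
Day 3: max(0, 27 - 4) = 23
Day 4: max(0, 30 - 4) = 26
Day 5: max(0, 28 - 4) = 24
Day 6: max(0, 29 - 4) = 25
Day 7: max(0, 30 - 4) = 26
Day 8: max(0, 27 - 4) = 23
Day 9: max(0, 26 - 4) = 22
Day 10: max(0, 24 - 4) = 20
Day 11: max(0, 35 - 4) = 31
Day 12: max(0, 23 - 4) = 19
Total ADD = 285

285


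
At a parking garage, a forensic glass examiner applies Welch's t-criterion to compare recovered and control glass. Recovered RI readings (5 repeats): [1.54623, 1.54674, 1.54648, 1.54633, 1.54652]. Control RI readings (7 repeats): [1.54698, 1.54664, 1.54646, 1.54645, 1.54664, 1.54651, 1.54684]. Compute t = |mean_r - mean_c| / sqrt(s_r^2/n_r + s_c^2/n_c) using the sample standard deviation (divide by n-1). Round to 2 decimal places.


Welch's t-criterion for glass RI comparison:
Recovered mean = sum / n_r = 7.7323 / 5 = 1.54646
Control mean = sum / n_c = 10.82652 / 7 = 1.5466457
Recovered sample variance s_r^2 = 3.805e-08
Control sample variance s_c^2 = 4.01286e-08
Welch SE (unpooled) = sqrt(s_r^2/n_r + s_c^2/n_c) = sqrt(7.61e-09 + 5.73265e-09) = sqrt(1.33427e-08) = 0.000115511
|mean_r - mean_c| = 0.000185714
t = 0.000185714 / 0.000115511 = 1.61

1.61


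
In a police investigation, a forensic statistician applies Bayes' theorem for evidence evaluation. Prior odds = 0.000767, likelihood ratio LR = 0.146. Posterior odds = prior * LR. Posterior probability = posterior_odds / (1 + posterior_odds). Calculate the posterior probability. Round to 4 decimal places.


Bayesian evidence evaluation:
Posterior odds = prior_odds * LR = 0.000767 * 0.146 = 0.000111982
Posterior probability = posterior_odds / (1 + posterior_odds)
= 0.000111982 / (1 + 0.000111982)
= 0.000111982 / 1.000111982
= 0.0001

0.0001


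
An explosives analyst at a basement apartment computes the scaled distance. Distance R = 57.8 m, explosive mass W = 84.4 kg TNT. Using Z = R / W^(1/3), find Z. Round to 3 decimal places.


Scaled distance calculation:
W^(1/3) = 84.4^(1/3) = 4.38646
Z = R / W^(1/3) = 57.8 / 4.38646
Z = 13.177 m/kg^(1/3)

13.177


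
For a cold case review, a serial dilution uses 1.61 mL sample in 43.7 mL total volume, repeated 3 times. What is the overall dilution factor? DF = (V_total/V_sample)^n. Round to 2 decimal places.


Dilution factor calculation:
Single dilution = V_total / V_sample = 43.7 / 1.61 ≈ 27.142857
Number of dilutions = 3
Total DF = (43.7 / 1.61)^3 (full precision, rounded at the end) = 19997.08

19997.08


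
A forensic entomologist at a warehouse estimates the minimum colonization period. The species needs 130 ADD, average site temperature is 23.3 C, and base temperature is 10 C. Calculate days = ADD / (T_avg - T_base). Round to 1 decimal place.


Insect development time:
Effective temperature = avg_temp - T_base = 23.3 - 10 = 13.3 C
Days = ADD / effective_temp = 130 / 13.3 = 9.8 days

9.8


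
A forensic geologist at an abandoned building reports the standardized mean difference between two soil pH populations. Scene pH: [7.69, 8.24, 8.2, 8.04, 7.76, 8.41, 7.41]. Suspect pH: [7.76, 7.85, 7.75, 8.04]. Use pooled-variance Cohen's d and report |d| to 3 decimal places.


Pooled-variance Cohen's d for soil pH comparison:
Scene mean = 55.75 / 7 = 7.964286
Suspect mean = 31.4 / 4 = 7.85
Scene sample variance s_s^2 = 0.126695
Suspect sample variance s_c^2 = 0.018067
Pooled variance = ((n_s-1)*s_s^2 + (n_c-1)*s_c^2) / (n_s + n_c - 2) = 0.090486
Pooled SD = sqrt(0.090486) = 0.300809
Mean difference = 0.114286
|d| = |0.114286| / 0.300809 = 0.380

0.380


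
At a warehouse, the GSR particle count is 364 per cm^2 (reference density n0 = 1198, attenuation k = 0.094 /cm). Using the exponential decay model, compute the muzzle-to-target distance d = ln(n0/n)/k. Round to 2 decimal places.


GSR distance calculation:
n0/n = 1198 / 364 = 3.291209
ln(n0/n) = 1.191255
d = 1.191255 / 0.094 = 12.67 cm

12.67


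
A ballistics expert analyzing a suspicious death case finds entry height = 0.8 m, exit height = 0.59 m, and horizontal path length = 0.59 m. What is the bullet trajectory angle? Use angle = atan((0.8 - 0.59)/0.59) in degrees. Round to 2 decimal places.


Bullet trajectory angle:
Height difference = 0.8 - 0.59 = 0.21 m
angle = atan(0.21 / 0.59)
angle = atan(0.355932)
angle = 19.59 degrees

19.59


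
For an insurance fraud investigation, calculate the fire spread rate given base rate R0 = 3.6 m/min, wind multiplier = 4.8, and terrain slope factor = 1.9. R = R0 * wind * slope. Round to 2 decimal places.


Fire spread rate calculation:
R = R0 * wind_factor * slope_factor
= 3.6 * 4.8 * 1.9
= 17.28 * 1.9
= 32.83 m/min

32.83


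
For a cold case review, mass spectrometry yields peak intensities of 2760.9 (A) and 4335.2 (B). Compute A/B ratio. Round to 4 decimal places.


Spectral peak ratio:
Peak A = 2760.9 counts
Peak B = 4335.2 counts
Ratio = 2760.9 / 4335.2 = 0.6369

0.6369


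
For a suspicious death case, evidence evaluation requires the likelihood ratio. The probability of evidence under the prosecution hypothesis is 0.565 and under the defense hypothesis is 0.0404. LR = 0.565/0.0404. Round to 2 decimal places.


Likelihood ratio calculation:
LR = P(E|Hp) / P(E|Hd)
LR = 0.565 / 0.0404
LR = 13.99

13.99


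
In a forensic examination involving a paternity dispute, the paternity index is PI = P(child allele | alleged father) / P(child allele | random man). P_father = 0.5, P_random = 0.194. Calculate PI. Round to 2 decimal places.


Paternity Index calculation:
PI = P(allele|father) / P(allele|random)
PI = 0.5 / 0.194
PI = 2.58

2.58


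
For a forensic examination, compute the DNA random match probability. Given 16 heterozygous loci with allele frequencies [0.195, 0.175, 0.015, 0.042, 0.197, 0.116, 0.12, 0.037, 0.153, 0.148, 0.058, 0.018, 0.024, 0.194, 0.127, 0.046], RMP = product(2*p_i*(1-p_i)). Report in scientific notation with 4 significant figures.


Computing RMP for 16 loci:
Locus 1: 2 * 0.195 * 0.805 = 0.31395
Locus 2: 2 * 0.175 * 0.825 = 0.28875
Locus 3: 2 * 0.015 * 0.985 = 0.02955
Locus 4: 2 * 0.042 * 0.958 = 0.080472
Locus 5: 2 * 0.197 * 0.803 = 0.316382
Locus 6: 2 * 0.116 * 0.884 = 0.205088
Locus 7: 2 * 0.12 * 0.88 = 0.2112
Locus 8: 2 * 0.037 * 0.963 = 0.071262
Locus 9: 2 * 0.153 * 0.847 = 0.259182
Locus 10: 2 * 0.148 * 0.852 = 0.252192
Locus 11: 2 * 0.058 * 0.942 = 0.109272
Locus 12: 2 * 0.018 * 0.982 = 0.035352
Locus 13: 2 * 0.024 * 0.976 = 0.046848
Locus 14: 2 * 0.194 * 0.806 = 0.312728
Locus 15: 2 * 0.127 * 0.873 = 0.221742
Locus 16: 2 * 0.046 * 0.954 = 0.087768
RMP = 1.516e-14

1.516e-14


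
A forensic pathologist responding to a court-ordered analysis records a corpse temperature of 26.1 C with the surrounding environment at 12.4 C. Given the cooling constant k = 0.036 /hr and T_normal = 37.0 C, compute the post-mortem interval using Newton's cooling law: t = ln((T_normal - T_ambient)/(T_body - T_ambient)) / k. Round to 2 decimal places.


Using Newton's law of cooling:
t = ln((T_normal - T_ambient) / (T_body - T_ambient)) / k
T_normal - T_ambient = 24.6
T_body - T_ambient = 13.7
Ratio = 1.79562
ln(ratio) = 0.58535
t = 0.58535 / 0.036 = 16.26 hours

16.26


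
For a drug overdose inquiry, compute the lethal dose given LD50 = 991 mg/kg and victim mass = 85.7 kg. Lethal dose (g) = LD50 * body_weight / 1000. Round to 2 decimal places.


Lethal dose calculation:
Lethal dose = LD50 * body_weight / 1000
= 991 * 85.7 / 1000
= 84928.7 / 1000
= 84.93 g

84.93


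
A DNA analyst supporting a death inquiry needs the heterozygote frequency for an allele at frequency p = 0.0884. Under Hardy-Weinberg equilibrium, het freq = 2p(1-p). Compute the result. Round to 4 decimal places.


Hardy-Weinberg heterozygote frequency:
q = 1 - p = 1 - 0.0884 = 0.9116
2pq = 2 * 0.0884 * 0.9116 = 0.1612

0.1612


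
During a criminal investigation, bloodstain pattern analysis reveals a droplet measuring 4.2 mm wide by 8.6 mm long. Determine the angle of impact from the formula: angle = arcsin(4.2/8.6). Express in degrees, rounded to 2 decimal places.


Blood spatter impact angle calculation:
width / length = 4.2 / 8.6 = 0.488372
angle = arcsin(0.488372)
angle = 29.23 degrees

29.23


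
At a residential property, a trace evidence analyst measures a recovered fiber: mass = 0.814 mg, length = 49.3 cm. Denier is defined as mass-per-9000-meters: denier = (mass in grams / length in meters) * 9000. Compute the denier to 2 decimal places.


Denier calculation:
Mass in grams = 0.814 mg / 1000 = 0.000814 g
Length in meters = 49.3 cm / 100 = 0.493 m
Linear density = mass / length = 0.000814 / 0.493 = 0.00165112 g/m
Denier = (g/m) * 9000 = 0.00165112 * 9000 = 14.86

14.86


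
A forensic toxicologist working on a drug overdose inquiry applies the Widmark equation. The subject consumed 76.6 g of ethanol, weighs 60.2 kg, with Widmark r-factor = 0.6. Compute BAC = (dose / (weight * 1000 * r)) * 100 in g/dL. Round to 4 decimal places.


Applying the Widmark formula:
BAC = (dose_g / (body_wt * 1000 * r)) * 100
Denominator = 60.2 * 1000 * 0.6 = 36120
BAC = (76.6 / 36120) * 100
BAC = 0.2121 g/dL

0.2121


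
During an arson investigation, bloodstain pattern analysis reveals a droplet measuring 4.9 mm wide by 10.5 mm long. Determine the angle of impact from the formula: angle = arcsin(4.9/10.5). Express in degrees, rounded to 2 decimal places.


Blood spatter impact angle calculation:
width / length = 4.9 / 10.5 = 0.466667
angle = arcsin(0.466667)
angle = 27.82 degrees

27.82


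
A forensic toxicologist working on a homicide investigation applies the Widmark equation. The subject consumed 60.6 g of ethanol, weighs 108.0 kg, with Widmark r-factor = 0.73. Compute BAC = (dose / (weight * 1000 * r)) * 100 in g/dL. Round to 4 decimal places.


Applying the Widmark formula:
BAC = (dose_g / (body_wt * 1000 * r)) * 100
Denominator = 108.0 * 1000 * 0.73 = 78840
BAC = (60.6 / 78840) * 100
BAC = 0.0769 g/dL

0.0769


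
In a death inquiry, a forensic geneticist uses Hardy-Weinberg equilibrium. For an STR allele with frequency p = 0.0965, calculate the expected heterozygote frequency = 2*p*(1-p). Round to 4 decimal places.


Hardy-Weinberg heterozygote frequency:
q = 1 - p = 1 - 0.0965 = 0.9035
2pq = 2 * 0.0965 * 0.9035 = 0.1744

0.1744


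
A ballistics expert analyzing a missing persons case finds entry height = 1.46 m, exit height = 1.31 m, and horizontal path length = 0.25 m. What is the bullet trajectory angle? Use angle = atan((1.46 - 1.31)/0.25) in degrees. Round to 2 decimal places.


Bullet trajectory angle:
Height difference = 1.46 - 1.31 = 0.15 m
angle = atan(0.15 / 0.25)
angle = atan(0.6)
angle = 30.96 degrees

30.96


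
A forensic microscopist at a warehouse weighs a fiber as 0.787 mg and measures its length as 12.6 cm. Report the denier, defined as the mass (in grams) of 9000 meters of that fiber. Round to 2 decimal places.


Denier calculation:
Mass in grams = 0.787 mg / 1000 = 0.000787 g
Length in meters = 12.6 cm / 100 = 0.126 m
Linear density = mass / length = 0.000787 / 0.126 = 0.00624603 g/m
Denier = (g/m) * 9000 = 0.00624603 * 9000 = 56.21

56.21


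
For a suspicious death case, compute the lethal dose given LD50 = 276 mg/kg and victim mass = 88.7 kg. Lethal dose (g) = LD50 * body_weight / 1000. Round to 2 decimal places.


Lethal dose calculation:
Lethal dose = LD50 * body_weight / 1000
= 276 * 88.7 / 1000
= 24481.2 / 1000
= 24.48 g

24.48


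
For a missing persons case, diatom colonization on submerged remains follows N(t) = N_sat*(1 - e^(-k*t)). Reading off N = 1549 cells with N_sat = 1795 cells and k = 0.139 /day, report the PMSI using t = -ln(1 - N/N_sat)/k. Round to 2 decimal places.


PMSI from diatom colonization curve:
N / N_sat = 1549 / 1795 = 0.862953
1 - N/N_sat = 0.137047
ln(1 - N/N_sat) = -1.987431
t = -ln(1 - N/N_sat) / k = -(-1.987431) / 0.139 = 14.30 days

14.30


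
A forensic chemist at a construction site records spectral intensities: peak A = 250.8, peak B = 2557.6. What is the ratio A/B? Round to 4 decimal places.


Spectral peak ratio:
Peak A = 250.8 counts
Peak B = 2557.6 counts
Ratio = 250.8 / 2557.6 = 0.0981

0.0981


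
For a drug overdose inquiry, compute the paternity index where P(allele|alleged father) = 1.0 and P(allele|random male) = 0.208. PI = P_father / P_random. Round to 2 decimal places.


Paternity Index calculation:
PI = P(allele|father) / P(allele|random)
PI = 1.0 / 0.208
PI = 4.81

4.81


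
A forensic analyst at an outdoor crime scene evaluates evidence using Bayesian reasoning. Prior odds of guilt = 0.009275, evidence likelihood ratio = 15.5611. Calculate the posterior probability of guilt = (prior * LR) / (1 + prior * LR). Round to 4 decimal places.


Bayesian evidence evaluation:
Posterior odds = prior_odds * LR = 0.009275 * 15.5611 = 0.1443292
Posterior probability = posterior_odds / (1 + posterior_odds)
= 0.1443292 / (1 + 0.1443292)
= 0.1443292 / 1.1443292
= 0.1261

0.1261


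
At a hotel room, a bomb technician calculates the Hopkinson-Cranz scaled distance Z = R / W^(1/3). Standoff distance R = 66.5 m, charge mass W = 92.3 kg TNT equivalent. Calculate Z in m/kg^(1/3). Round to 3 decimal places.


Scaled distance calculation:
W^(1/3) = 92.3^(1/3) = 4.519259
Z = R / W^(1/3) = 66.5 / 4.519259
Z = 14.715 m/kg^(1/3)

14.715


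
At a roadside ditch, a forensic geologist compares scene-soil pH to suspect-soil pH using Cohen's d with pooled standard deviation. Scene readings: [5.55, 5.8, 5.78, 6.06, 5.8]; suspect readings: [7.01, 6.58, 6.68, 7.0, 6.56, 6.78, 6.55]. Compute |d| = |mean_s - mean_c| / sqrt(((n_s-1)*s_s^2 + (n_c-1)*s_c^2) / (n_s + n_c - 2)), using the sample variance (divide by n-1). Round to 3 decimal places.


Pooled-variance Cohen's d for soil pH comparison:
Scene mean = 28.99 / 5 = 5.798
Suspect mean = 47.16 / 7 = 6.737143
Scene sample variance s_s^2 = 0.03262
Suspect sample variance s_c^2 = 0.039957
Pooled variance = ((n_s-1)*s_s^2 + (n_c-1)*s_c^2) / (n_s + n_c - 2) = 0.037022
Pooled SD = sqrt(0.037022) = 0.192411
Mean difference = -0.939143
|d| = |-0.939143| / 0.192411 = 4.881

4.881


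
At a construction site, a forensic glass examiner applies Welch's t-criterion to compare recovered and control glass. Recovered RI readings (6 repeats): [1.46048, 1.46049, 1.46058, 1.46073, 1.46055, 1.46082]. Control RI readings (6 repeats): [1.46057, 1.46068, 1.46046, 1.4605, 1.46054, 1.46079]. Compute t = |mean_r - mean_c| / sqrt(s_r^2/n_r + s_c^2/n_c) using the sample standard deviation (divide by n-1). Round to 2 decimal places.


Welch's t-criterion for glass RI comparison:
Recovered mean = sum / n_r = 8.76365 / 6 = 1.4606083
Control mean = sum / n_c = 8.76354 / 6 = 1.46059
Recovered sample variance s_r^2 = 1.88567e-08
Control sample variance s_c^2 = 1.52e-08
Welch SE (unpooled) = sqrt(s_r^2/n_r + s_c^2/n_c) = sqrt(3.14278e-09 + 2.53333e-09) = sqrt(5.67611e-09) = 7.534e-05
|mean_r - mean_c| = 1.83333e-05
t = 1.83333e-05 / 7.534e-05 = 0.24

0.24


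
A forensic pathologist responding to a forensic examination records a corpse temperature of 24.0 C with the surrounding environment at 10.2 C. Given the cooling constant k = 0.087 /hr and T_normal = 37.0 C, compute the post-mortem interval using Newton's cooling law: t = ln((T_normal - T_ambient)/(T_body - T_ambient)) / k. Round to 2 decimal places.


Using Newton's law of cooling:
t = ln((T_normal - T_ambient) / (T_body - T_ambient)) / k
T_normal - T_ambient = 26.8
T_body - T_ambient = 13.8
Ratio = 1.942029
ln(ratio) = 0.663733
t = 0.663733 / 0.087 = 7.63 hours

7.63


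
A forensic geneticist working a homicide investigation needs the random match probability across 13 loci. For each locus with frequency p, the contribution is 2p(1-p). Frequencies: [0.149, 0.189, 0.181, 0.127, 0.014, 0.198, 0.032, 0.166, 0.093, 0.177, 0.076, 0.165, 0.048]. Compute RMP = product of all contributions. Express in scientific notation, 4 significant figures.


Computing RMP for 13 loci:
Locus 1: 2 * 0.149 * 0.851 = 0.253598
Locus 2: 2 * 0.189 * 0.811 = 0.306558
Locus 3: 2 * 0.181 * 0.819 = 0.296478
Locus 4: 2 * 0.127 * 0.873 = 0.221742
Locus 5: 2 * 0.014 * 0.986 = 0.027608
Locus 6: 2 * 0.198 * 0.802 = 0.317592
Locus 7: 2 * 0.032 * 0.968 = 0.061952
Locus 8: 2 * 0.166 * 0.834 = 0.276888
Locus 9: 2 * 0.093 * 0.907 = 0.168702
Locus 10: 2 * 0.177 * 0.823 = 0.291342
Locus 11: 2 * 0.076 * 0.924 = 0.140448
Locus 12: 2 * 0.165 * 0.835 = 0.27555
Locus 13: 2 * 0.048 * 0.952 = 0.091392
RMP = 1.336e-10

1.336e-10


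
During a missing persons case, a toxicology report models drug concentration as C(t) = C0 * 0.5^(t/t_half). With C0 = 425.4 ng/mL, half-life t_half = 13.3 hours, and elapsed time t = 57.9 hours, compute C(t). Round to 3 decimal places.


Drug concentration decay:
Number of half-lives = t / t_half = 57.9 / 13.3 = 4.353383
Decay factor = 0.5^4.353383 = 0.04892165
C(t) = 425.4 * 0.04892165 = 20.811 ng/mL

20.811


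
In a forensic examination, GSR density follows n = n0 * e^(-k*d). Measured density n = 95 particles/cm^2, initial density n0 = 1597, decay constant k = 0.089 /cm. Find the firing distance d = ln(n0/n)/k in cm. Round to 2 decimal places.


GSR distance calculation:
n0/n = 1597 / 95 = 16.810526
ln(n0/n) = 2.822005
d = 2.822005 / 0.089 = 31.71 cm

31.71


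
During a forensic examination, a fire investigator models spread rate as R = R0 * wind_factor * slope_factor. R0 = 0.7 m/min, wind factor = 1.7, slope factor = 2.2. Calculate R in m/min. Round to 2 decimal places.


Fire spread rate calculation:
R = R0 * wind_factor * slope_factor
= 0.7 * 1.7 * 2.2
= 1.19 * 2.2
= 2.62 m/min

2.62


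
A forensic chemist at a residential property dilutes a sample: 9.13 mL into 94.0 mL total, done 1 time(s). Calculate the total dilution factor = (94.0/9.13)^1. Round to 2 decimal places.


Dilution factor calculation:
Single dilution = V_total / V_sample = 94.0 / 9.13 ≈ 10.295728
Number of dilutions = 1
Total DF = (94.0 / 9.13)^1 (full precision, rounded at the end) = 10.30

10.30
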